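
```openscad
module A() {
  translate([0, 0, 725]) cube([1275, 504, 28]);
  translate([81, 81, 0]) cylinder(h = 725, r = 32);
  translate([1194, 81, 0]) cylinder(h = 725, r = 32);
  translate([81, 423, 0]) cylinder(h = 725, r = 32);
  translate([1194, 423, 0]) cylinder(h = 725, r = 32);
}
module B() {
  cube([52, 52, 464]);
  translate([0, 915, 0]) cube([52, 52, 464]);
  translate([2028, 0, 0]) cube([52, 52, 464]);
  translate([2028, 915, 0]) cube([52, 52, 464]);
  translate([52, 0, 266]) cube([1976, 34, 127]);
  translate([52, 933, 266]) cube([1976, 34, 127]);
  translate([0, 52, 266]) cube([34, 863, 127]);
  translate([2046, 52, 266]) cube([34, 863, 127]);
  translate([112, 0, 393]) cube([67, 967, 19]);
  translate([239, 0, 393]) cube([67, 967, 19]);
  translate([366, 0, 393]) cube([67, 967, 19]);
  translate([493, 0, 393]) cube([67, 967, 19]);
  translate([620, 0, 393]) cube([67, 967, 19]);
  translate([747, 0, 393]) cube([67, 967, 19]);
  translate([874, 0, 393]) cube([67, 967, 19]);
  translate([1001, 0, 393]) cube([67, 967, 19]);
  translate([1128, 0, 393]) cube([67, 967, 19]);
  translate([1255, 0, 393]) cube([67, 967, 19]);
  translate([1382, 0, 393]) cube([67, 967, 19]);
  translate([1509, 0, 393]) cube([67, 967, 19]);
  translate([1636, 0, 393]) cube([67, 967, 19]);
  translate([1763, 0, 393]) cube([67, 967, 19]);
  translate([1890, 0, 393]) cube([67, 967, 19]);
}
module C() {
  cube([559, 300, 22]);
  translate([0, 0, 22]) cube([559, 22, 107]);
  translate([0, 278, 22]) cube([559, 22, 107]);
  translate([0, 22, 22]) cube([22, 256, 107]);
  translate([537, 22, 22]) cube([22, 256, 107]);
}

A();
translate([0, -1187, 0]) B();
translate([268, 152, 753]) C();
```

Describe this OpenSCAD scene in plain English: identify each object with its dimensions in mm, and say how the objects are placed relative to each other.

A is a table: top 1275 mm (x) × 504 mm (y), 28 mm thick, upper face at z = 753 mm, on four round legs of 64 mm diameter, each leg's bounding box inset 49 mm from the nearest pair of top edges, running from z = 0 to the bottom of the top.

B is a bed frame 2080 mm long (x) by 967 mm wide (y). Four 52×52 mm corner posts, 464 mm tall, at the corners of the footprint. Four rails of 34 mm thickness and 127 mm height run between adjacent posts with their undersides at z = 266 mm, their outer faces flush with the outside of the frame (the two x-running rails run between the posts' inner faces; the two y-running rails run between the posts' inner faces). 15 slats, each 67 mm wide (x) and 19 mm thick, lie across the top of the two x-running rails, running the full 967 mm width of the frame in y; the slats are evenly spaced along x between the inner faces of the end posts with equal gaps (rounded down to the nearest mm) at the −x end and between each pair — any rounding remainder accumulates at the +x end.

C is an open-topped rectangular box: outside dimensions 559×300×129 mm, with a uniform wall and base thickness of 22 mm. The base is a full 559×300 slab on the floor; four walls sit on top of the base. The front and back walls (the −y and +y sides) span the full width; the two side walls fit between them.

The bed frame is on the floor beside the table on its −y side. The open box is on top of the table.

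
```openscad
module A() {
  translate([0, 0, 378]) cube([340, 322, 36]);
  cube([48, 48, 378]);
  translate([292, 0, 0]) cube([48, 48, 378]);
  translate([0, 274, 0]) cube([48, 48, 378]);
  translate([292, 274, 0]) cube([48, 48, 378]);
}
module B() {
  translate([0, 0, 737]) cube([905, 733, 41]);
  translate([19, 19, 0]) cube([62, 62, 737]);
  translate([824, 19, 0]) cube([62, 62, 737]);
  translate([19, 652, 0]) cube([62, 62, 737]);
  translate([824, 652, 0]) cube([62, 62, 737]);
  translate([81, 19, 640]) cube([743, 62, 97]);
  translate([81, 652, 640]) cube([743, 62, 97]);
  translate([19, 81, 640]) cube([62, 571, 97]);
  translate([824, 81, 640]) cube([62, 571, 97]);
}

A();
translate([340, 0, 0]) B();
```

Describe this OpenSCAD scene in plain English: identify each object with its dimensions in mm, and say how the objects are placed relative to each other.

A is a four-legged stool. The seat is a 340×322×36 mm slab whose top surface is at z = 414 mm; four square legs, each 48×48 mm in cross-section, run from the floor (z = 0) to the underside of the seat, each flush with a corner of the seat.

B is a rectangular dining table. The top is 905×733×41 mm with its upper surface at z = 778 mm. It stands on four 62×62 mm square legs, each inset 19 mm from the nearest pair of top edges, running from the floor to the underside of the top. Four apron rails, 62 mm thick and 97 mm tall, run between adjacent legs with their top edges flush with the underside of the top and their outer faces flush with the legs' outer faces.

The table is against the stool's +x side, with their −y faces flush.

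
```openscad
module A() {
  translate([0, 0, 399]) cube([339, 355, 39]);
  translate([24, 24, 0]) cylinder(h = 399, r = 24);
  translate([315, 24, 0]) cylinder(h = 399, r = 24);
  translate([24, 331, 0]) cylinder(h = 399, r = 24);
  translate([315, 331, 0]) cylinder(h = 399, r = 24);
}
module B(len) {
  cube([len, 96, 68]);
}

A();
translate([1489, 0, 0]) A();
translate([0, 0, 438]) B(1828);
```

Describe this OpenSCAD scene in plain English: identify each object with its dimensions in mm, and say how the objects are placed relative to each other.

A is a simple wooden stool: a rectangular seat 339 mm (x) by 355 mm (y), 39 mm thick, top face at z = 438 mm, on four round legs, each 48 mm in diameter. The legs rest on z = 0, each leg's axis is inset half a diameter from the nearest pair of seat edges (so the leg's bounding box is flush with the corner).

B is a rectangular beam 1828 mm long (x), 96 mm deep (y), 68 mm thick (z).

The beam spans the tops of two stools placed 1150 mm apart, resting at z = 438 mm.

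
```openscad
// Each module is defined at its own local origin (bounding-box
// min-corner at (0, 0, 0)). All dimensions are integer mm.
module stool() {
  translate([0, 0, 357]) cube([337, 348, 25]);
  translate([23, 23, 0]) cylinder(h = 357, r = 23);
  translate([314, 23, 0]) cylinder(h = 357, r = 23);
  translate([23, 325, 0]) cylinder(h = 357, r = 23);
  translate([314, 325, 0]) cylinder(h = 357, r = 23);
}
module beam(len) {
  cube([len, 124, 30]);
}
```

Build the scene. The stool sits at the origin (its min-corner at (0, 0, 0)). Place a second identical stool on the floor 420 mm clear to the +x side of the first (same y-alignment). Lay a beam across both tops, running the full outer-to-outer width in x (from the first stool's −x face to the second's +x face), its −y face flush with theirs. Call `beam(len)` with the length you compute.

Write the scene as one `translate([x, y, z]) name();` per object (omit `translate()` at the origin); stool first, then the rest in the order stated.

stool();
translate([757, 0, 0]) stool();
translate([0, 0, 382]) beam(1094);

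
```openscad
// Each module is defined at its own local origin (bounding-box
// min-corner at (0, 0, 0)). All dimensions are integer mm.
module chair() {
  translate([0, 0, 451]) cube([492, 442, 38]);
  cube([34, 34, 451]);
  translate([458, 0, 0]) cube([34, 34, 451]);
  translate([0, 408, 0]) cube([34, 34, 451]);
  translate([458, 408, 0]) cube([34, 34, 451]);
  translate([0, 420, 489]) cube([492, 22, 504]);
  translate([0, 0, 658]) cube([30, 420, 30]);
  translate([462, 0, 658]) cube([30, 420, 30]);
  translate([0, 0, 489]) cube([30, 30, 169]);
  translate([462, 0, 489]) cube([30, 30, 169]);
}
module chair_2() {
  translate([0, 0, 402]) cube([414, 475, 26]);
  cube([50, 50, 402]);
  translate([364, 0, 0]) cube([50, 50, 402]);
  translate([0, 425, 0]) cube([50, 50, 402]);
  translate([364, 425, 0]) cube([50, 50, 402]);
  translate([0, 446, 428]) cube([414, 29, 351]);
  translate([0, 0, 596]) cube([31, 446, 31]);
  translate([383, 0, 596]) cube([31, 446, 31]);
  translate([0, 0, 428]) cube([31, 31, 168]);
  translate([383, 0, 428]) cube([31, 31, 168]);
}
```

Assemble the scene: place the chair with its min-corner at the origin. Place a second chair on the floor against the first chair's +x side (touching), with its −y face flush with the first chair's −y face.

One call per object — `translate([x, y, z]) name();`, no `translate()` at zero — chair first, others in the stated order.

chair();
translate([492, 0, 0]) chair_2();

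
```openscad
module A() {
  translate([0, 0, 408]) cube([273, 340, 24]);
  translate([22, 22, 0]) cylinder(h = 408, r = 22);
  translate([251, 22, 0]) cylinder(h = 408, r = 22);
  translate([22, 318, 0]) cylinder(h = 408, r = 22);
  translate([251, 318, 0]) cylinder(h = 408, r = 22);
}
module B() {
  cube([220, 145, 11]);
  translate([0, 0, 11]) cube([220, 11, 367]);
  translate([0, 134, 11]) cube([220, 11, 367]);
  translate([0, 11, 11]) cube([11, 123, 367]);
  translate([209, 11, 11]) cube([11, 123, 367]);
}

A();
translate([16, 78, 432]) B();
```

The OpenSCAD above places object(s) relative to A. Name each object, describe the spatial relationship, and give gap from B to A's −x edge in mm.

A is a stool. B is an open box. The open box is on top of the stool. The gap from the open box to the stool's −x edge is 16 mm.

The open box's min-x is at 16; the stool's min-x is 0; gap = 16 mm.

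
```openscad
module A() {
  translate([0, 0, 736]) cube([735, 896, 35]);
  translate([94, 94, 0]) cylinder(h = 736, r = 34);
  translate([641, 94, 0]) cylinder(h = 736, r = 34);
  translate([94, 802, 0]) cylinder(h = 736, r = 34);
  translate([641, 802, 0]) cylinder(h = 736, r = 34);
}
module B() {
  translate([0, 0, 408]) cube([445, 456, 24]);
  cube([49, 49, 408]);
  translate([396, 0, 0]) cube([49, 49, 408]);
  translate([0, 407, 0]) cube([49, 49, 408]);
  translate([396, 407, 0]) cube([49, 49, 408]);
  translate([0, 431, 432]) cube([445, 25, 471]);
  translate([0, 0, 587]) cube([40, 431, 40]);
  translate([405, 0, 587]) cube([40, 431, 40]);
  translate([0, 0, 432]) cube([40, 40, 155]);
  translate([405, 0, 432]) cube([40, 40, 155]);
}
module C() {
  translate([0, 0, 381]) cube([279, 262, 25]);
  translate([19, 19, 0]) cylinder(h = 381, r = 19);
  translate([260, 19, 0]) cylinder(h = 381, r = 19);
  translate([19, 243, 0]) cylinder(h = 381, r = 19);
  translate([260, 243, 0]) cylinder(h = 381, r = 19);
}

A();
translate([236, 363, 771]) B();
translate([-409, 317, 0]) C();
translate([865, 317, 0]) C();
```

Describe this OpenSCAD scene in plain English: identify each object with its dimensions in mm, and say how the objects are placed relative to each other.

A is a table: top 735 mm (x) × 896 mm (y), 35 mm thick, upper face at z = 771 mm, on four round legs of 68 mm diameter, each leg's bounding box inset 60 mm from the nearest pair of top edges, running from z = 0 to the bottom of the top.

B is a chair: 445×456 mm seat, 24 mm thick, top at z = 432 mm, on four 49 mm square corner legs flush with the seat edges. A 25 mm thick backrest slab spans the full seat width, extending 471 mm above the seat top, its back face flush with the seat's +y edge. Two armrests of 40×40 mm section run along each side from the seat's front edge to the front of the backrest, top faces 195 mm above the seat top and outer faces flush with the seat's x-edges; a 40×40 mm post under the front of each armrest stands on the seat at the front corner.

C is a four-legged stool. The seat is 279×262 mm, 25 mm thick, top at z = 406 mm. It stands on four round legs, each 38 mm in diameter, from z = 0 to the seat underside, each leg's axis is inset half a diameter from the nearest pair of seat edges (so the leg's bounding box is flush with the corner).

The chair is on top of the table. Two stools sit around the table at the −x, +x sides.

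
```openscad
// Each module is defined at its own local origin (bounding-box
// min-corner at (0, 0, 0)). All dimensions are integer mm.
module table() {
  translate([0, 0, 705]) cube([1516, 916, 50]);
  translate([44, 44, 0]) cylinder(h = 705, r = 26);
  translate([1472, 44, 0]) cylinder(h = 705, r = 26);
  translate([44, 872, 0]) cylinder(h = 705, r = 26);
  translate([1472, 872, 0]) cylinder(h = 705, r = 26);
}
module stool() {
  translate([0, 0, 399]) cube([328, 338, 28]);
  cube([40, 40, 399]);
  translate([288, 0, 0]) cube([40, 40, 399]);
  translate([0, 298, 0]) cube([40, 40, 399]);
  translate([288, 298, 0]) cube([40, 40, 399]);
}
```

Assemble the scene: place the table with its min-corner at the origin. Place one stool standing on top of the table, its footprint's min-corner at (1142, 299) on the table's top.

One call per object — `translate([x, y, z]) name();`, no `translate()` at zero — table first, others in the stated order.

table();
translate([1142, 299, 755]) stool();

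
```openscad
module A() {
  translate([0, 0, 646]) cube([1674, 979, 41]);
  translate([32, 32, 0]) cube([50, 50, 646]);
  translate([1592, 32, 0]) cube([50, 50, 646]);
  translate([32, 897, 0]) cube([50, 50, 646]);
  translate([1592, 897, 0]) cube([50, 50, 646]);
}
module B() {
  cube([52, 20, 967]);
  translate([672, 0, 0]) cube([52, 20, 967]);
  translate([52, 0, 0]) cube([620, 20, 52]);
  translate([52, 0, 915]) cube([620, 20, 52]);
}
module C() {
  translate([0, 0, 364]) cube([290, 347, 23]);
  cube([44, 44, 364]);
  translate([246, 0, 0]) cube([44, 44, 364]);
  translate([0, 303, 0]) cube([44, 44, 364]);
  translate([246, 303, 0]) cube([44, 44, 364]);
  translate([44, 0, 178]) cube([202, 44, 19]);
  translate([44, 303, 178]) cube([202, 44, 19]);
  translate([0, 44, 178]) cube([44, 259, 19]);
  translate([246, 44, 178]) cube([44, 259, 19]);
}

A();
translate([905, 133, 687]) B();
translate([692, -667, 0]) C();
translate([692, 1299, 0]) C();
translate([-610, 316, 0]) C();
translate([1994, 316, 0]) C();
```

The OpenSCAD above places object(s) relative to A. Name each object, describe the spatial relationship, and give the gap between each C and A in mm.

A is a table. B is a picture frame. C is a stool. The picture frame is on top of the table. Four stools sit around the table at the −y, +y, −x, +x sides. The gap between each stool and the table is 320 mm.

Each stool's nearest face is 320 mm from the table's bounding box.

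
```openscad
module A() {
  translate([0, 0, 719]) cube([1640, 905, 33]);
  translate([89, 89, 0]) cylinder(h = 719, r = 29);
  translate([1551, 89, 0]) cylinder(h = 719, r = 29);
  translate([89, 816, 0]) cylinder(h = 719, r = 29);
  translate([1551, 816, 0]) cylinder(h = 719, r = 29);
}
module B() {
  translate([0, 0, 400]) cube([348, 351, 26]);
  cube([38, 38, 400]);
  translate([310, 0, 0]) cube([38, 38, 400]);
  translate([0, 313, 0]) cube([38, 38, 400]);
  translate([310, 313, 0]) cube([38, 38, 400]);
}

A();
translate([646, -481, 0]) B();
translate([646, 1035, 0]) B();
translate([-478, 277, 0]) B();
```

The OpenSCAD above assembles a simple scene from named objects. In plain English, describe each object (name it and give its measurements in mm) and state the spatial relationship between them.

A is a table: top 1640 mm (x) × 905 mm (y), 33 mm thick, upper face at z = 752 mm, on four round legs of 58 mm diameter, each leg's bounding box inset 60 mm from the nearest pair of top edges, running from z = 0 to the bottom of the top.

B is a simple wooden stool: a rectangular seat 348 mm (x) by 351 mm (y), 26 mm thick, top face at z = 426 mm, on four square legs, each 38×38 mm in cross-section. The legs rest on z = 0, each flush with a corner of the seat.

Three stools sit around the table at the −y, +y, −x sides.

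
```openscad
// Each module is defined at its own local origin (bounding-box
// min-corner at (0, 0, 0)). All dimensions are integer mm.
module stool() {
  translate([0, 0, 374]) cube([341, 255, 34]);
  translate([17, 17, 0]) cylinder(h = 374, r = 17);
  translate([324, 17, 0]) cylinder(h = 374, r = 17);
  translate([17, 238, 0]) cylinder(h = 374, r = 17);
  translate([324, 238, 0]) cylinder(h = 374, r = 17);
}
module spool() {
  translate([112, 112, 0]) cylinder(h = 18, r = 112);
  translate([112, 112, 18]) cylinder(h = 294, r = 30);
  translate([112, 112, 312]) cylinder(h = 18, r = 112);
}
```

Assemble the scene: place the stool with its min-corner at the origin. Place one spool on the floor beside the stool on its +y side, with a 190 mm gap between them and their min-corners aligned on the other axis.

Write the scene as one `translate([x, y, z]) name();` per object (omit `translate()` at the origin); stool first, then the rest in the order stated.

stool();
translate([0, 445, 0]) spool();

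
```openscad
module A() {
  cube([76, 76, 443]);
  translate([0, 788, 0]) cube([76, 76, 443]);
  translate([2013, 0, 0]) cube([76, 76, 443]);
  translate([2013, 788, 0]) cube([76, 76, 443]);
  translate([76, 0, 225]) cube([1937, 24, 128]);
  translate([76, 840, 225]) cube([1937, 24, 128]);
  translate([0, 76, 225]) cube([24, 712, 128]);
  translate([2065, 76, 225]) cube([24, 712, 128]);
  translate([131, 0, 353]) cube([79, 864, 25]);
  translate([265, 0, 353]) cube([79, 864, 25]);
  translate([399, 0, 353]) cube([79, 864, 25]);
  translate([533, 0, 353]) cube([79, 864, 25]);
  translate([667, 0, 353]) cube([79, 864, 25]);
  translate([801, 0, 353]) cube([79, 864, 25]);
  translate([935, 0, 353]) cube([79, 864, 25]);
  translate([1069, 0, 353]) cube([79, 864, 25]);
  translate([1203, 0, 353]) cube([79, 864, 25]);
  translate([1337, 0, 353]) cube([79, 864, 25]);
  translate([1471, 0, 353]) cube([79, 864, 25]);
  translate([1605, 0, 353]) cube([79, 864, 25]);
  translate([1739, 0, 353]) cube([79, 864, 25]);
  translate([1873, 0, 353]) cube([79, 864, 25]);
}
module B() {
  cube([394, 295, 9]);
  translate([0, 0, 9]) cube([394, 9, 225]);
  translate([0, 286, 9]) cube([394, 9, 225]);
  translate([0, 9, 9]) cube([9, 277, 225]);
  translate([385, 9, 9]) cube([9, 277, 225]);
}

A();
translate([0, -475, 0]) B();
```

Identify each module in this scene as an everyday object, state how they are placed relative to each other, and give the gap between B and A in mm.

A is a bed frame. B is an open box. The open box is on the floor beside the bed frame on its −y side. The gap between the open box and the bed frame is 180 mm.

The open box's nearest face is 180 mm from the bed frame's −y face.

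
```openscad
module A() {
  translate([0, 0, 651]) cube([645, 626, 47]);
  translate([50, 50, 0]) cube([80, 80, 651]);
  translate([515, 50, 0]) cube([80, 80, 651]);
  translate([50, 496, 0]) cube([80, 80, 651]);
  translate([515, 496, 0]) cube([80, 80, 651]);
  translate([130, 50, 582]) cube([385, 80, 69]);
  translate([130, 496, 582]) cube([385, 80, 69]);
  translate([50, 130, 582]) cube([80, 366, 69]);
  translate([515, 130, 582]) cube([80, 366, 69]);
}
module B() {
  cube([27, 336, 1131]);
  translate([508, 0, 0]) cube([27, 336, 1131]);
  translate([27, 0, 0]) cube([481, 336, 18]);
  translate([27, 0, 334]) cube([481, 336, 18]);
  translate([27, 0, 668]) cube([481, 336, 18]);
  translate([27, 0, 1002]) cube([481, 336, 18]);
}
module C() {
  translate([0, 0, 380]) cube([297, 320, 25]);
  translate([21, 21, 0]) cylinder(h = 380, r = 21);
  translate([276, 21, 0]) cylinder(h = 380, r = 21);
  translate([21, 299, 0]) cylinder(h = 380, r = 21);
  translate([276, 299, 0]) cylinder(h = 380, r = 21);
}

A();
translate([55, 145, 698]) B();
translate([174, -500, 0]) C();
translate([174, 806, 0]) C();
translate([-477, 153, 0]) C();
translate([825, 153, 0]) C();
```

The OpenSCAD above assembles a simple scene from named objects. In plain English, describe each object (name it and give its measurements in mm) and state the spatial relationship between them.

A is a table with a 645×626 mm rectangular top, 47 mm thick, top surface at z = 698 mm, supported by four 80×80 mm square legs, each inset 50 mm from the nearest pair of top edges, running from the floor. Four apron rails, 80 mm thick and 69 mm tall, run between adjacent legs with their top edges flush with the underside of the top and their outer faces flush with the legs' outer faces.

B is an open bookshelf. Two side panels, each 27 mm thick, 336 mm deep and 1131 mm tall, stand 535 mm apart (outside-to-outside). Between them sit 4 shelves, each 18 mm thick and 336 mm deep, spanning the full gap between the sides. The bottom shelf rests on the floor (its underside at z = 0) and the clear gap between one shelf's top and the next shelf's underside is 316 mm.

C is a four-legged stool. The seat is a 297×320×25 mm slab whose top surface is at z = 405 mm; four round legs, each 42 mm in diameter, run from the floor (z = 0) to the underside of the seat, each leg's axis is inset half a diameter from the nearest pair of seat edges (so the leg's bounding box is flush with the corner).

The bookshelf is on top of the table, centred. Four stools sit around the table at the −y, +y, −x, +x sides.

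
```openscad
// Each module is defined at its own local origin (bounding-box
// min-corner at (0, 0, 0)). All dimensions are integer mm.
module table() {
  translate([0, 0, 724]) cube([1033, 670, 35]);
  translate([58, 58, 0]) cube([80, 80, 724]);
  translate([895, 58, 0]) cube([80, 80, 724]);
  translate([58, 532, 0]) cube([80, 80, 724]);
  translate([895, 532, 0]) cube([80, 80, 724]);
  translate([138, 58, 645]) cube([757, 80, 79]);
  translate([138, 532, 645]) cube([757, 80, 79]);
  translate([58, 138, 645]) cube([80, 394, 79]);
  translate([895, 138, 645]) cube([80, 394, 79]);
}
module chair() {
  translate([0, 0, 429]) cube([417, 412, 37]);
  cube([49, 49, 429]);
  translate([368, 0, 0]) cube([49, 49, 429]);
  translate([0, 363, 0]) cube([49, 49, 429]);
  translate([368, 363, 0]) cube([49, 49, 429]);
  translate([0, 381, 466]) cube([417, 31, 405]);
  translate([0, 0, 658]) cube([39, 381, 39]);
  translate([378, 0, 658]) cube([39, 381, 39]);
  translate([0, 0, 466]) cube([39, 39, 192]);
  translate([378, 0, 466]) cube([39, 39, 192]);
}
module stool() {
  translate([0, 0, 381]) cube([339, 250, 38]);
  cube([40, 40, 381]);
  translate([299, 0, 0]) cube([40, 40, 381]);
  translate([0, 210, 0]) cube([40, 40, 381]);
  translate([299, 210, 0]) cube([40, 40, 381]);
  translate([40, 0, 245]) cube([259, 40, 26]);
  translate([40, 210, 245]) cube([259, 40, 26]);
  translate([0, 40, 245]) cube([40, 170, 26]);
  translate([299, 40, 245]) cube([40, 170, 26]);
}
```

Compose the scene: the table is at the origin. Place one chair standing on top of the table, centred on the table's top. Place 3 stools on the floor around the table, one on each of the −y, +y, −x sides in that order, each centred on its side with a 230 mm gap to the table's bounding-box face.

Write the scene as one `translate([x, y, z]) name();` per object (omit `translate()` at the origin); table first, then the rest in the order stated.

table();
translate([308, 129, 759]) chair();
translate([347, -480, 0]) stool();
translate([347, 900, 0]) stool();
translate([-569, 210, 0]) stool();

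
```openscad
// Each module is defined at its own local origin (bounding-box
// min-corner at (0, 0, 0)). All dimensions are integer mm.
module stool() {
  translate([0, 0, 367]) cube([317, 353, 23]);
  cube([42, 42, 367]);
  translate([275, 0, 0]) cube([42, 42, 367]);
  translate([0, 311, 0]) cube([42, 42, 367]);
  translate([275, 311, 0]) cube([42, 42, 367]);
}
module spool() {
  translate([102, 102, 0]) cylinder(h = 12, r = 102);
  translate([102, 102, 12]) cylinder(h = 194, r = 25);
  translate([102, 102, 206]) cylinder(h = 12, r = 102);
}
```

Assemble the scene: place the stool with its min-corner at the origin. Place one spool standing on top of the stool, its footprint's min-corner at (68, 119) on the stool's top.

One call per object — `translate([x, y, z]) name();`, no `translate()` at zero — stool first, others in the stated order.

stool();
translate([68, 119, 390]) spool();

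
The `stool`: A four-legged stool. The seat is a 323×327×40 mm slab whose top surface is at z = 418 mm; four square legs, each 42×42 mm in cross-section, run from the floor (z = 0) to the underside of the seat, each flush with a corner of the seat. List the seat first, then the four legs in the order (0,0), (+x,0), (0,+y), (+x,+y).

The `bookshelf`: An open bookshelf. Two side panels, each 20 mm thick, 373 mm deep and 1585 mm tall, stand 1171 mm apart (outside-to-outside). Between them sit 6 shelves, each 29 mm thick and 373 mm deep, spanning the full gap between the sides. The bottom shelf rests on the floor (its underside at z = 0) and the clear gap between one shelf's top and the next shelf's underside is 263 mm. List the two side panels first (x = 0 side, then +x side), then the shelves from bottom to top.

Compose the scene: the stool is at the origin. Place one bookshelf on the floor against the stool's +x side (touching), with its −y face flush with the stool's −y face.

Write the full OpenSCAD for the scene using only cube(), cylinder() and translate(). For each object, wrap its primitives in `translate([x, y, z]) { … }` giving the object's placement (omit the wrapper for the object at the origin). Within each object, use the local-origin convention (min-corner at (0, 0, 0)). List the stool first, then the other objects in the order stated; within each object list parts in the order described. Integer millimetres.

translate([0, 0, 378]) cube([323, 327, 40]);
cube([42, 42, 378]);
translate([281, 0, 0]) cube([42, 42, 378]);
translate([0, 285, 0]) cube([42, 42, 378]);
translate([281, 285, 0]) cube([42, 42, 378]);
translate([323, 0, 0]) {
  cube([20, 373, 1585]);
  translate([1151, 0, 0]) cube([20, 373, 1585]);
  translate([20, 0, 0]) cube([1131, 373, 29]);
  translate([20, 0, 292]) cube([1131, 373, 29]);
  translate([20, 0, 584]) cube([1131, 373, 29]);
  translate([20, 0, 876]) cube([1131, 373, 29]);
  translate([20, 0, 1168]) cube([1131, 373, 29]);
  translate([20, 0, 1460]) cube([1131, 373, 29]);
}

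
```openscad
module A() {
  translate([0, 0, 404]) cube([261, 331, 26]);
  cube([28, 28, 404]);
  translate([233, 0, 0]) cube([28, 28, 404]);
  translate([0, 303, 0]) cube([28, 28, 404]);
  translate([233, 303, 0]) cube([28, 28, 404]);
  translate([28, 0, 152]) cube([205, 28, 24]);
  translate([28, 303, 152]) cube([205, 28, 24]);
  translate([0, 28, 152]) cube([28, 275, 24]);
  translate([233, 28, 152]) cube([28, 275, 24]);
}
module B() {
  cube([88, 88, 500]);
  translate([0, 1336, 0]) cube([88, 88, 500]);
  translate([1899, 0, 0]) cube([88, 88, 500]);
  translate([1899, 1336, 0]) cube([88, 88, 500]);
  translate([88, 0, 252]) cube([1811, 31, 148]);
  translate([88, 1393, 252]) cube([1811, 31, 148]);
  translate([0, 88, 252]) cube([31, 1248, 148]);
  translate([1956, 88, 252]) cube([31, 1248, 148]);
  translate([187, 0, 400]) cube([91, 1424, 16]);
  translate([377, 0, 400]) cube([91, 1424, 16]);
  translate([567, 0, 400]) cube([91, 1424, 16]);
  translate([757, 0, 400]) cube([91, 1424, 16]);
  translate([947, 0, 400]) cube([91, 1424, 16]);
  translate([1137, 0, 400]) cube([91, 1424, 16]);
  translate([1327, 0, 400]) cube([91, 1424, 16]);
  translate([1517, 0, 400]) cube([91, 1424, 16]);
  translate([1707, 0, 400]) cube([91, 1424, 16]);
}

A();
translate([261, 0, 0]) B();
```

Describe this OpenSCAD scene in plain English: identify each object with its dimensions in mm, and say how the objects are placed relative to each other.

A is a simple wooden stool: a rectangular seat 261 mm (x) by 331 mm (y), 26 mm thick, top face at z = 430 mm, on four square legs, each 28×28 mm in cross-section. The legs rest on z = 0, each flush with a corner of the seat. Four stretchers, 28 mm wide and 24 mm tall, connect adjacent legs with their undersides at z = 152 mm, each running between the inner faces of the legs it joins and aligned with the legs' outer faces on the other axis.

B is a bed frame 1987 mm long (x) by 1424 mm wide (y). Four 88×88 mm corner posts, 500 mm tall, at the corners of the footprint. Four rails of 31 mm thickness and 148 mm height run between adjacent posts with their undersides at z = 252 mm, their outer faces flush with the outside of the frame (the two x-running rails run between the posts' inner faces; the two y-running rails run between the posts' inner faces). 9 slats, each 91 mm wide (x) and 16 mm thick, lie across the top of the two x-running rails, running the full 1424 mm width of the frame in y; the slats are evenly spaced along x between the inner faces of the end posts with equal gaps (rounded down to the nearest mm) at the −x end and between each pair — any rounding remainder accumulates at the +x end.

The bed frame is against the stool's +x side, with their −y faces flush.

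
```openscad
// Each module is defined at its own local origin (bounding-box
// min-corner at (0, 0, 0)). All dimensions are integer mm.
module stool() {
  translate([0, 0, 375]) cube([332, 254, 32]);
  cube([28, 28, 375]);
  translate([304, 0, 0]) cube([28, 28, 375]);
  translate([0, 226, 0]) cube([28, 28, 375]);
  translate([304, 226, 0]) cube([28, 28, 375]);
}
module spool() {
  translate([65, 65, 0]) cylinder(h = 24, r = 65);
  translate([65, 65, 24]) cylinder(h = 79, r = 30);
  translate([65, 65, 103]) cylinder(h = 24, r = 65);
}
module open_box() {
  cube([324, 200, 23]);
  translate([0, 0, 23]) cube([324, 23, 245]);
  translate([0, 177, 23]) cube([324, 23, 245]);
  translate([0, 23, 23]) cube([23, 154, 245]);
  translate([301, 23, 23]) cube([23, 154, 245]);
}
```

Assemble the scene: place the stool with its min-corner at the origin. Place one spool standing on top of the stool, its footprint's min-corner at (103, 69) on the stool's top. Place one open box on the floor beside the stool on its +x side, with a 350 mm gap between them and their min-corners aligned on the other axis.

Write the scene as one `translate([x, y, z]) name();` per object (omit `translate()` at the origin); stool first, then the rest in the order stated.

stool();
translate([103, 69, 407]) spool();
translate([682, 0, 0]) open_box();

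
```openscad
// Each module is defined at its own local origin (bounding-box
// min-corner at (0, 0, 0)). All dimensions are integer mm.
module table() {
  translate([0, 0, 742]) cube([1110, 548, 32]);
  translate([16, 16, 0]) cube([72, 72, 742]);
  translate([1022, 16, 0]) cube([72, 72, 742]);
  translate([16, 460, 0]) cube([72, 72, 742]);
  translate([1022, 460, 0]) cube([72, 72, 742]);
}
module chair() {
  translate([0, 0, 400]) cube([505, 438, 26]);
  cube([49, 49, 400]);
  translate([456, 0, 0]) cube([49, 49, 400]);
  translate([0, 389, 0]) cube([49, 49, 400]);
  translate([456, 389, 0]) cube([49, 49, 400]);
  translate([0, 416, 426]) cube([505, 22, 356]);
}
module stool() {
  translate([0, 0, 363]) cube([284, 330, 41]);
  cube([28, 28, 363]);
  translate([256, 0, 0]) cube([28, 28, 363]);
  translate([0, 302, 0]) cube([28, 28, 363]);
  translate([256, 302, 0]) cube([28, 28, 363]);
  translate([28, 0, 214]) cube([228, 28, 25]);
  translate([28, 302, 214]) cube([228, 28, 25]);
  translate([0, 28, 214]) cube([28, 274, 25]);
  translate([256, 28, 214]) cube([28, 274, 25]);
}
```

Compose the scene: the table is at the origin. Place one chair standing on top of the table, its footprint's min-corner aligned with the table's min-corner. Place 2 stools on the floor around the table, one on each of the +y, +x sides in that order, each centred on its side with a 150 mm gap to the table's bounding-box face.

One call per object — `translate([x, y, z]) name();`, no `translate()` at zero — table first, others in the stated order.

table();
translate([0, 0, 774]) chair();
translate([413, 698, 0]) stool();
translate([1260, 109, 0]) stool();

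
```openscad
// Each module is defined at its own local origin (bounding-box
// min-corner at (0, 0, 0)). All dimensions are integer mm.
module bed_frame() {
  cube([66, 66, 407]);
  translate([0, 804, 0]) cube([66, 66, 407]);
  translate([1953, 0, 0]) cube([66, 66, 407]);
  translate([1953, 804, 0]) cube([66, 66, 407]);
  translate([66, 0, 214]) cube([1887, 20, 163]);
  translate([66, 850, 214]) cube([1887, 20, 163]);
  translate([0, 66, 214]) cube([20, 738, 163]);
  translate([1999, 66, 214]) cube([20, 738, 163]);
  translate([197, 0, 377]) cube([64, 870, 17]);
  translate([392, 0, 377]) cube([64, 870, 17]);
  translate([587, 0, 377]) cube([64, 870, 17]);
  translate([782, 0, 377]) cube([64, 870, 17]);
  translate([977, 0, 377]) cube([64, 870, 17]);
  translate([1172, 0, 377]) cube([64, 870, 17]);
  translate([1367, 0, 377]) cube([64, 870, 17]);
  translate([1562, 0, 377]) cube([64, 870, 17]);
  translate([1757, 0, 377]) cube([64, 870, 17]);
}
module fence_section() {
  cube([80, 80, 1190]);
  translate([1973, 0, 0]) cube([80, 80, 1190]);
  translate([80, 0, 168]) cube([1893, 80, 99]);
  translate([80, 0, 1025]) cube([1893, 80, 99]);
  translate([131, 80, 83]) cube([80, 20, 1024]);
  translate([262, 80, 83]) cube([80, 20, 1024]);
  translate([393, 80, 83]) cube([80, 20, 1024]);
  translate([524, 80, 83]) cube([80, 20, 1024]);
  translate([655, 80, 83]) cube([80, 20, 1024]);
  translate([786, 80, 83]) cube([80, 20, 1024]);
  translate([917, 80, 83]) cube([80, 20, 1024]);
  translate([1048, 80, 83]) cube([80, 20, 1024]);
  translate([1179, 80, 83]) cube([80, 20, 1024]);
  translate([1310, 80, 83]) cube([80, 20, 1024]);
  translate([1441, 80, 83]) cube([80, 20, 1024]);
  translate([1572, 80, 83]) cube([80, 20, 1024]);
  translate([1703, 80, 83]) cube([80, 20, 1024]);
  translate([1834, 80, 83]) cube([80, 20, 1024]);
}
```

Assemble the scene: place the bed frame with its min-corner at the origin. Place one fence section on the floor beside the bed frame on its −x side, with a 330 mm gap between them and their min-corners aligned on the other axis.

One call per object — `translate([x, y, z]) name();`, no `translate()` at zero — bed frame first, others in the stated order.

bed_frame();
translate([-2383, 0, 0]) fence_section();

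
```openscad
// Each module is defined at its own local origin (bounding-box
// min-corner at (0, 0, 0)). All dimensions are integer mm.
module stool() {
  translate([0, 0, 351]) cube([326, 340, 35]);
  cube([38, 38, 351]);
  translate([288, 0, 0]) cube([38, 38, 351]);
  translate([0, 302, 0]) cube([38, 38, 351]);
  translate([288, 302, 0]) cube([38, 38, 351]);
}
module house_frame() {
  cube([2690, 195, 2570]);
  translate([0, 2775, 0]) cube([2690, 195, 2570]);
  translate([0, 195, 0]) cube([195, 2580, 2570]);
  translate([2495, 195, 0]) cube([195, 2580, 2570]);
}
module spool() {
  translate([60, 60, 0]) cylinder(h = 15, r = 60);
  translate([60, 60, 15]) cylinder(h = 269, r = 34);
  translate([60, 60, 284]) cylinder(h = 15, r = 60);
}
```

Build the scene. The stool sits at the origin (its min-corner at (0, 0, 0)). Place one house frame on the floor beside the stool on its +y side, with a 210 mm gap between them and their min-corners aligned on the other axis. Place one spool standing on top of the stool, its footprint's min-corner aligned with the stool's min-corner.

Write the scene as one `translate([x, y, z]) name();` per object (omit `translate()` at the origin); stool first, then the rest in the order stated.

stool();
translate([0, 550, 0]) house_frame();
translate([0, 0, 386]) spool();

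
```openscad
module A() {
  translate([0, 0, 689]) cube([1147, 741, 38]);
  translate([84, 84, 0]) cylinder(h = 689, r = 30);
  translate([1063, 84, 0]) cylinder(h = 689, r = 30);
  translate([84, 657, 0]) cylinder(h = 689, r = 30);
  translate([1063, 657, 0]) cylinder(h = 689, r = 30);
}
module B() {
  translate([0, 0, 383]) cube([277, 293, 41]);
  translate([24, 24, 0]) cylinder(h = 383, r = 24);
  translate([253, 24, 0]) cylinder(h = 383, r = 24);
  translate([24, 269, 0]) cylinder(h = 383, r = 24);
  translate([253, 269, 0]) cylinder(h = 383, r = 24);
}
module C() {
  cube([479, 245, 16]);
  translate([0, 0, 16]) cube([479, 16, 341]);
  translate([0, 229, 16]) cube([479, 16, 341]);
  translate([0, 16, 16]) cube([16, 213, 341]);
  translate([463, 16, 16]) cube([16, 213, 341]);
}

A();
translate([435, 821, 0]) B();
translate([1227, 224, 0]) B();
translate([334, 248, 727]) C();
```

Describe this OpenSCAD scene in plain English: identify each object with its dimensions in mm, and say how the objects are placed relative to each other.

A is a table: top 1147 mm (x) × 741 mm (y), 38 mm thick, upper face at z = 727 mm, on four round legs of 60 mm diameter, each leg's bounding box inset 54 mm from the nearest pair of top edges, running from z = 0 to the bottom of the top.

B is a simple wooden stool: a rectangular seat 277 mm (x) by 293 mm (y), 41 mm thick, top face at z = 424 mm, on four round legs, each 48 mm in diameter. The legs rest on z = 0, each leg's axis is inset half a diameter from the nearest pair of seat edges (so the leg's bounding box is flush with the corner).

C is an open-topped rectangular box: outside dimensions 479×245×357 mm, with a uniform wall and base thickness of 16 mm. The base is a full 479×245 slab on the floor; four walls sit on top of the base. The front and back walls (the −y and +y sides) span the full width; the two side walls fit between them.

Two stools sit around the table at the +y, +x sides. The open box is on top of the table, centred.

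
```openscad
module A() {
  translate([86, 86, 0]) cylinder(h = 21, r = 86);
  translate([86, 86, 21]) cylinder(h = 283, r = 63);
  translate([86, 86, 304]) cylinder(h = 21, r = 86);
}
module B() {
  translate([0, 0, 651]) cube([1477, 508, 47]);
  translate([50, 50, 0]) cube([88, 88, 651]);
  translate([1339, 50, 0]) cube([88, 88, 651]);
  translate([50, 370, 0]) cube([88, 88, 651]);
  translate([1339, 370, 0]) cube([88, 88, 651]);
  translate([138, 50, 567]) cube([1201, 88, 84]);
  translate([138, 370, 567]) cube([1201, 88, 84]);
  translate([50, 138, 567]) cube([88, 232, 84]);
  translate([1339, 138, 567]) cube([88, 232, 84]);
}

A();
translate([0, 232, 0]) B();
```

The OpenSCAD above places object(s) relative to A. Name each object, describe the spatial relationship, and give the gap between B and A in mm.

A is a spool. B is a table. The table is on the floor beside the spool on its +y side. The gap between the table and the spool is 60 mm.

The table's nearest face is 60 mm from the spool's +y face.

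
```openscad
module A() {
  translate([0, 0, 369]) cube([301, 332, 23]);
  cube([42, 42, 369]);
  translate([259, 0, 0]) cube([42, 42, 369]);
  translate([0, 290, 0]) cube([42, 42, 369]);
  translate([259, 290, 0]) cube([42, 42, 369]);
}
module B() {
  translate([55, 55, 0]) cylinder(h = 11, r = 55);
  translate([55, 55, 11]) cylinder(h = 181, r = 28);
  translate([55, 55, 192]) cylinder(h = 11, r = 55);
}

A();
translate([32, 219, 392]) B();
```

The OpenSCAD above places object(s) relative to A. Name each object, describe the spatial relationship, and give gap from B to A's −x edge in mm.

A is a stool. B is a spool. The spool is on top of the stool. The gap from the spool to the stool's −x edge is 32 mm.

The spool's min-x is at 32; the stool's min-x is 0; gap = 32 mm.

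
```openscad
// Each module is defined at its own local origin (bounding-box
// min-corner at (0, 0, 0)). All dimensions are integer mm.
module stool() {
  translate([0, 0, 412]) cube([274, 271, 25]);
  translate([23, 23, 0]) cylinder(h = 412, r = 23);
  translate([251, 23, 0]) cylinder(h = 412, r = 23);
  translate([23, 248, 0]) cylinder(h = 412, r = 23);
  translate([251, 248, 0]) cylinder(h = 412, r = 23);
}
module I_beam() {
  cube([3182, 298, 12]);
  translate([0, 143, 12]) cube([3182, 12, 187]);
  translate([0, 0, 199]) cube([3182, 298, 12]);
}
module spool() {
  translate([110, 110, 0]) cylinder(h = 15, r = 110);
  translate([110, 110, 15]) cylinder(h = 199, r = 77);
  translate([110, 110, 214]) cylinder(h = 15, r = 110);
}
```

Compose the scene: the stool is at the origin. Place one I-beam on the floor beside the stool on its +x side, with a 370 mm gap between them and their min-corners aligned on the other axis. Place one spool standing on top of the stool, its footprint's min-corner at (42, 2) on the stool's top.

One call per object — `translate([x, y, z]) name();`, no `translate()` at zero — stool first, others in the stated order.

stool();
translate([644, 0, 0]) I_beam();
translate([42, 2, 437]) spool();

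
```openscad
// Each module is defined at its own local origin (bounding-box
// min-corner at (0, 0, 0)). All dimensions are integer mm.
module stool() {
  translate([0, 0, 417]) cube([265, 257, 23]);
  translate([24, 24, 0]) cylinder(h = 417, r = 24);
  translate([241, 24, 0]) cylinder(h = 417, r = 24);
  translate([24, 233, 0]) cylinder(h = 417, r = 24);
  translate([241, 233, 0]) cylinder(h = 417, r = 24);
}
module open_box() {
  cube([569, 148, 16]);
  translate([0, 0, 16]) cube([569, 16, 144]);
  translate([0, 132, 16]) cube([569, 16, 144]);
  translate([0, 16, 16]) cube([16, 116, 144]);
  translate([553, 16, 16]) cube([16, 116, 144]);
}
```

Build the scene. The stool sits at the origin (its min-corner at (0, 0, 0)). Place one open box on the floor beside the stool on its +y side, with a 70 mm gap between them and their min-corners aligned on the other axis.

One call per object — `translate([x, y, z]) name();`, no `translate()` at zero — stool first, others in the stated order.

stool();
translate([0, 327, 0]) open_box();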